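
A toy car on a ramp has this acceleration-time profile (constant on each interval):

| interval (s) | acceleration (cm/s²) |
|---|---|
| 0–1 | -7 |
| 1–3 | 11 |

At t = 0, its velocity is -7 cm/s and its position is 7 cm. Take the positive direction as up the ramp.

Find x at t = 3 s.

On each constant-a segment, Δv = aΔt and Δx = v₀Δt + ½aΔt²; chain segment to segment.
0–1 s: v starts -7 cm/s; Δx = -7·1 + ½·-7·1² = -10.5 cm; v ends -14 cm/s.
1–3 s: v starts -14 cm/s; Δx = -14·2 + ½·11·2² = -6 cm; v ends 8 cm/s.
x(3) = 7 + Σ Δx = -9.5 cm.

-9.5 cm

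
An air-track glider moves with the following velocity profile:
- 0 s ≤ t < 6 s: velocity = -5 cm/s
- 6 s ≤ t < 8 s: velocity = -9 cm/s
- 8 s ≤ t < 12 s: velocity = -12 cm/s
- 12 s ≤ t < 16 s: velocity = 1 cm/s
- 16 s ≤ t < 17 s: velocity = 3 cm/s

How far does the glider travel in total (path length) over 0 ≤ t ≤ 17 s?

103 cm

Total distance travelled is ∫|v| dt — sum the magnitudes of each area piece.
0–6 s: |-5| × 6 = 30 cm
6–8 s: |-9| × 2 = 18 cm
8–12 s: |-12| × 4 = 48 cm
12–16 s: |1| × 4 = 4 cm
16–17 s: |3| × 1 = 3 cm
Total distance = 103 cm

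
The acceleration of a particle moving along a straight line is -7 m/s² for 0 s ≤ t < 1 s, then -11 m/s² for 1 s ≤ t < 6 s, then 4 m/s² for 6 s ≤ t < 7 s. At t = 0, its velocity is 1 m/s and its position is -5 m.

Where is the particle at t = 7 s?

On each constant-a segment, Δv = aΔt and Δx = v₀Δt + ½aΔt²; chain segment to segment.
0–1 s: v starts 1 m/s; Δx = 1·1 + ½·-7·1² = -2.5 m; v ends -6 m/s.
1–6 s: v starts -6 m/s; Δx = -6·5 + ½·-11·5² = -167.5 m; v ends -61 m/s.
6–7 s: v starts -61 m/s; Δx = -61·1 + ½·4·1² = -59 m; v ends -57 m/s.
x(7) = -5 + Σ Δx = -234 m.

-234 m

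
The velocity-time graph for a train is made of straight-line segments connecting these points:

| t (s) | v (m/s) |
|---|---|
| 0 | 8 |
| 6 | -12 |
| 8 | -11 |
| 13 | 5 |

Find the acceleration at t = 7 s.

Acceleration is the slope of the v-t graph on 6–8 s: (-11 − -12)/(8 − 6) = 0.5 m/s².

0.5 m/s²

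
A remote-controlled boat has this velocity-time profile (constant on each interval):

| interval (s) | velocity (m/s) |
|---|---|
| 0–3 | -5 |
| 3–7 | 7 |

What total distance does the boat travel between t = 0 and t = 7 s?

Distance (not displacement) is the total path length: add the absolute areas under v-t.
0–3 s: |-5| × 3 = 15 m
3–7 s: |7| × 4 = 28 m
Total distance = 43 m

43 m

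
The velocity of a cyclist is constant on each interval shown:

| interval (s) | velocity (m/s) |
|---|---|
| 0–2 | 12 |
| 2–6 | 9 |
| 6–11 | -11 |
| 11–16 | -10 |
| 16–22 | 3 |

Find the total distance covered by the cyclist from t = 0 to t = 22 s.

183 m

Total distance travelled is ∫|v| dt — sum the magnitudes of each area piece.
0–2 s: |12| × 2 = 24 m
2–6 s: |9| × 4 = 36 m
6–11 s: |-11| × 5 = 55 m
11–16 s: |-10| × 5 = 50 m
16–22 s: |3| × 6 = 18 m
Total distance = 183 m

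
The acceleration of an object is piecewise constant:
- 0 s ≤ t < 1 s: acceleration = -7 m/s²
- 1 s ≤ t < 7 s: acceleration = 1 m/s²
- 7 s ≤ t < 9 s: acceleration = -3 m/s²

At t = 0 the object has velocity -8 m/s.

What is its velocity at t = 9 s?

Δv equals the area under the a-t graph; then v = v₀ + Δv.
0–1 s: -7 × 1 = -7 m/s
1–7 s: 1 × 6 = 6 m/s
7–9 s: -3 × 2 = -6 m/s
Δv = -7 m/s, so v(9) = -8 + (-7) = -15 m/s.

-15 m/s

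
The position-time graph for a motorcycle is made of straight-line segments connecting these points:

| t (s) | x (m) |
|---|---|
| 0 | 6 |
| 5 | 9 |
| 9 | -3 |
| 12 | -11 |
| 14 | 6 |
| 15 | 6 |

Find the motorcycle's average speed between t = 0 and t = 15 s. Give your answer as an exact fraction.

Average speed = (total path length)/(elapsed time); on a piecewise-linear x-t graph the path length is Σ|Δx|.
0–5 s: |Δx| = |9 − 6| = 3 m
5–9 s: |Δx| = |-3 − 9| = 12 m
9–12 s: |Δx| = |-11 − -3| = 8 m
12–14 s: |Δx| = |6 − -11| = 17 m
14–15 s: |Δx| = |6 − 6| = 0 m
Total path = 40 m; average speed = 40/15 = 8/3 m/s.

8/3 m/s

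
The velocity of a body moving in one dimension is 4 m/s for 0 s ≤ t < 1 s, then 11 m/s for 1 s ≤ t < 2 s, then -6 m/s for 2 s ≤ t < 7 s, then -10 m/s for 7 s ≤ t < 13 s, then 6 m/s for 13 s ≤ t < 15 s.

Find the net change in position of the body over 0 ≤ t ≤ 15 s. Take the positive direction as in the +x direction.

-63 m

Net displacement equals the area under the velocity-time graph (areas below the axis count negative).
0–1 s: 4 × 1 = 4 m
1–2 s: 11 × 1 = 11 m
2–7 s: -6 × 5 = -30 m
7–13 s: -10 × 6 = -60 m
13–15 s: 6 × 2 = 12 m
Net displacement = -63 m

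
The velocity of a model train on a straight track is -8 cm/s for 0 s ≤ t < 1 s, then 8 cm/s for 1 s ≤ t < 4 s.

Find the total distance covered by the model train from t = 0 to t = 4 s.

Total distance travelled is ∫|v| dt — sum the magnitudes of each area piece.
0–1 s: |-8| × 1 = 8 cm
1–4 s: |8| × 3 = 24 cm
Total distance = 32 cm

32 cm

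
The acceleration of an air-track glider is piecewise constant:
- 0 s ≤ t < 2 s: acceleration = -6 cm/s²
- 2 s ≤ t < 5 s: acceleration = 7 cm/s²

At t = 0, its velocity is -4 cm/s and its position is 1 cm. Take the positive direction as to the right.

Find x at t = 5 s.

-35.5 cm

On each constant-a segment, Δv = aΔt and Δx = v₀Δt + ½aΔt²; chain segment to segment.
0–2 s: v starts -4 cm/s; Δx = -4·2 + ½·-6·2² = -20 cm; v ends -16 cm/s.
2–5 s: v starts -16 cm/s; Δx = -16·3 + ½·7·3² = -16.5 cm; v ends 5 cm/s.
x(5) = 1 + Σ Δx = -35.5 cm.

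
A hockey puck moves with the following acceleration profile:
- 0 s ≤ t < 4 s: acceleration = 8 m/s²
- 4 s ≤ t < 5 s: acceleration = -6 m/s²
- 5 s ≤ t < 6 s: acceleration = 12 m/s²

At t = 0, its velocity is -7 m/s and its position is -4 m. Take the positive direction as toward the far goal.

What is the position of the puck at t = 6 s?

79 m

On each constant-a segment, Δv = aΔt and Δx = v₀Δt + ½aΔt²; chain segment to segment.
0–4 s: v starts -7 m/s; Δx = -7·4 + ½·8·4² = 36 m; v ends 25 m/s.
4–5 s: v starts 25 m/s; Δx = 25·1 + ½·-6·1² = 22 m; v ends 19 m/s.
5–6 s: v starts 19 m/s; Δx = 19·1 + ½·12·1² = 25 m; v ends 31 m/s.
x(6) = -4 + Σ Δx = 79 m.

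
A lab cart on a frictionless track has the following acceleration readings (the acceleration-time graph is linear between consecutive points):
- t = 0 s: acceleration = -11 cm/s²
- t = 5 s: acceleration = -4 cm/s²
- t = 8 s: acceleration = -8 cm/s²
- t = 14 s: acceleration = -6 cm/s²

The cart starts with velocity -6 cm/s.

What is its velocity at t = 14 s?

Δv equals the area under the a-t graph; then v = v₀ + Δv.
0–5 s: ½(-11 + -4)(5) = -37.5 cm/s
5–8 s: ½(-4 + -8)(3) = -18 cm/s
8–14 s: ½(-8 + -6)(6) = -42 cm/s
Δv = -97.5 cm/s, so v(14) = -6 + (-97.5) = -103.5 cm/s.

-103.5 cm/s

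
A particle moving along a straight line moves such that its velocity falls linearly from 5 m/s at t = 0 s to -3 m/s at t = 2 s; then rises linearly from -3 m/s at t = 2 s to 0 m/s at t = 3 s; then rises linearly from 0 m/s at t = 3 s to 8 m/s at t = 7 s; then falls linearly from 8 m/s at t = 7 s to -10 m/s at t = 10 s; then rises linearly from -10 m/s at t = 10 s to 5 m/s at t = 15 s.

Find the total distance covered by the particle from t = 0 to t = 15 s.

56.25 m

Distance (not displacement) is the total path length: add the absolute areas under v-t.
0–2 s: v = 0 at t = 1.25 s; triangle areas 3.125 + 1.125 = 4.25 m
2–3 s: |½(-3 + 0)(1)| = 1.5 m
3–7 s: |½(0 + 8)(4)| = 16 m
7–10 s: v = 0 at t = 25/3 s; triangle areas 16/3 + 25/3 = 41/3 m
10–15 s: v = 0 at t = 40/3 s; triangle areas 50/3 + 25/6 = 125/6 m
Total distance = 56.25 m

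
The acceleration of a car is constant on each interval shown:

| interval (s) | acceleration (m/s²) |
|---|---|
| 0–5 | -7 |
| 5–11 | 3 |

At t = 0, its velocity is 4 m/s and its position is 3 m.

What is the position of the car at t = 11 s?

On each constant-a segment, Δv = aΔt and Δx = v₀Δt + ½aΔt²; chain segment to segment.
0–5 s: v starts 4 m/s; Δx = 4·5 + ½·-7·5² = -67.5 m; v ends -31 m/s.
5–11 s: v starts -31 m/s; Δx = -31·6 + ½·3·6² = -132 m; v ends -13 m/s.
x(11) = 3 + Σ Δx = -196.5 m.

-196.5 m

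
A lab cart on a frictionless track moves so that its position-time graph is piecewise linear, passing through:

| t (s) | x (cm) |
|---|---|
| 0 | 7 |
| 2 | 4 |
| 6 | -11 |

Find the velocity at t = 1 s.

Velocity is the slope of the x-t graph on 0–2 s: (4 − 7)/(2 − 0) = -1.5 cm/s.

-1.5 cm/s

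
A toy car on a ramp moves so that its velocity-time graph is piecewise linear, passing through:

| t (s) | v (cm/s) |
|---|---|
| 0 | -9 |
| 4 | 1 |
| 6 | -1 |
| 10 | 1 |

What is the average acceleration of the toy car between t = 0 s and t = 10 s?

Average acceleration = Δv/Δt = (1 − -9)/(10 − 0) = 1 cm/s².

1 cm/s²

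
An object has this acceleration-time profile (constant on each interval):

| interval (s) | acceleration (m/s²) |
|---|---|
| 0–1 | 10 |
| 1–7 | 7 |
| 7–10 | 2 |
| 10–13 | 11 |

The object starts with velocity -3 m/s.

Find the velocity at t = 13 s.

Δv equals the area under the a-t graph; then v = v₀ + Δv.
0–1 s: 10 × 1 = 10 m/s
1–7 s: 7 × 6 = 42 m/s
7–10 s: 2 × 3 = 6 m/s
10–13 s: 11 × 3 = 33 m/s
Δv = 91 m/s, so v(13) = -3 + (91) = 88 m/s.

88 m/s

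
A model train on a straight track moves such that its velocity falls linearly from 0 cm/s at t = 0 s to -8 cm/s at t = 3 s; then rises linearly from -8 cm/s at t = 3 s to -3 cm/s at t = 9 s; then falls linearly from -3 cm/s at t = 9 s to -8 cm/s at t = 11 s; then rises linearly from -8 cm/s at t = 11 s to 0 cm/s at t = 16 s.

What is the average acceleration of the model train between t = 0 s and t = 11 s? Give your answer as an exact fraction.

Average acceleration = Δv/Δt = (-8 − 0)/(11 − 0) = -8/11 cm/s².

-8/11 cm/s²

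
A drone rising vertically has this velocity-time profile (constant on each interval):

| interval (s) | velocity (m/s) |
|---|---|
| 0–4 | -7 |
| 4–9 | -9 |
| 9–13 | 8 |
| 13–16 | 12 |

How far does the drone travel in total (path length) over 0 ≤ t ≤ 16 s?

141 m

Distance (not displacement) is the total path length: add the absolute areas under v-t.
0–4 s: |-7| × 4 = 28 m
4–9 s: |-9| × 5 = 45 m
9–13 s: |8| × 4 = 32 m
13–16 s: |12| × 3 = 36 m
Total distance = 141 m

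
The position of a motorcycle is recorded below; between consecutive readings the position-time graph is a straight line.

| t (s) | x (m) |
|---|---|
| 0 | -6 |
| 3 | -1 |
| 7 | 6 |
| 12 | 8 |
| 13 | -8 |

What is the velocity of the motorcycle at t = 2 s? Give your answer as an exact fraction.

5/3 m/s

Velocity is the slope of the x-t graph on 0–3 s: (-1 − -6)/(3 − 0) = 5/3 m/s.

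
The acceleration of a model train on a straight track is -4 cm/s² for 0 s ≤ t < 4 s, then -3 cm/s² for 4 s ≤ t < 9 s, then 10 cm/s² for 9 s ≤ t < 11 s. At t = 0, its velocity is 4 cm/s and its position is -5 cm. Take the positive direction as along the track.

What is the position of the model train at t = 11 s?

On each constant-a segment, Δv = aΔt and Δx = v₀Δt + ½aΔt²; chain segment to segment.
0–4 s: v starts 4 cm/s; Δx = 4·4 + ½·-4·4² = -16 cm; v ends -12 cm/s.
4–9 s: v starts -12 cm/s; Δx = -12·5 + ½·-3·5² = -97.5 cm; v ends -27 cm/s.
9–11 s: v starts -27 cm/s; Δx = -27·2 + ½·10·2² = -34 cm; v ends -7 cm/s.
x(11) = -5 + Σ Δx = -152.5 cm.

-152.5 cm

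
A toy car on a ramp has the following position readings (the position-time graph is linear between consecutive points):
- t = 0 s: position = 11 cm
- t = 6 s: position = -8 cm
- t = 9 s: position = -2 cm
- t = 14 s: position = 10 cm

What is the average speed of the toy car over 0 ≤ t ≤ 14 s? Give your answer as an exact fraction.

Average speed = (total path length)/(elapsed time); on a piecewise-linear x-t graph the path length is Σ|Δx|.
0–6 s: |Δx| = |-8 − 11| = 19 cm
6–9 s: |Δx| = |-2 − -8| = 6 cm
9–14 s: |Δx| = |10 − -2| = 12 cm
Total path = 37 cm; average speed = 37/14 = 37/14 cm/s.

37/14 cm/s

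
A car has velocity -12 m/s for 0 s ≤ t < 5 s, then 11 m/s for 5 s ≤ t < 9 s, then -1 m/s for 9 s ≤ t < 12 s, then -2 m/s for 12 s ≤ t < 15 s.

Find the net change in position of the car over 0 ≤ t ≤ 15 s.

-25 m

Net displacement equals the area under the velocity-time graph (areas below the axis count negative).
0–5 s: -12 × 5 = -60 m
5–9 s: 11 × 4 = 44 m
9–12 s: -1 × 3 = -3 m
12–15 s: -2 × 3 = -6 m
Net displacement = -25 m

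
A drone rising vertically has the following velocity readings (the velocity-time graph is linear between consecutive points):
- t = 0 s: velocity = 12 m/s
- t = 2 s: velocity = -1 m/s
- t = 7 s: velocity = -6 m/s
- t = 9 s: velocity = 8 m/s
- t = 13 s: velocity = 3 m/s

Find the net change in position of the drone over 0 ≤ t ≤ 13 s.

17.5 m

Net displacement equals the area under the velocity-time graph (areas below the axis count negative).
0–2 s: ½(12 + -1)(2) = 11 m
2–7 s: ½(-1 + -6)(5) = -17.5 m
7–9 s: ½(-6 + 8)(2) = 2 m
9–13 s: ½(8 + 3)(4) = 22 m
Net displacement = 17.5 m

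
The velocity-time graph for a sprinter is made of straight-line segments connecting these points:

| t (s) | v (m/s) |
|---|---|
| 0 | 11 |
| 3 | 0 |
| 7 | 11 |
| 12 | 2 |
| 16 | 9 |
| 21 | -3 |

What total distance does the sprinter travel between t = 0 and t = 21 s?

111.75 m

Total distance travelled is ∫|v| dt — sum the magnitudes of each area piece.
0–3 s: |½(11 + 0)(3)| = 16.5 m
3–7 s: |½(0 + 11)(4)| = 22 m
7–12 s: |½(11 + 2)(5)| = 32.5 m
12–16 s: |½(2 + 9)(4)| = 22 m
16–21 s: v = 0 at t = 19.75 s; triangle areas 16.875 + 1.875 = 18.75 m
Total distance = 111.75 m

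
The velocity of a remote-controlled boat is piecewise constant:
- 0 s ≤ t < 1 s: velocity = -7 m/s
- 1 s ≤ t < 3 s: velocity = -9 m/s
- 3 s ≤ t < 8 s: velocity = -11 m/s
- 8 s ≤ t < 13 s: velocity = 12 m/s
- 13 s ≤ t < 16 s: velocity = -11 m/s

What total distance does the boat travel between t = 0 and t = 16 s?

Total distance travelled is ∫|v| dt — sum the magnitudes of each area piece.
0–1 s: |-7| × 1 = 7 m
1–3 s: |-9| × 2 = 18 m
3–8 s: |-11| × 5 = 55 m
8–13 s: |12| × 5 = 60 m
13–16 s: |-11| × 3 = 33 m
Total distance = 173 m

173 m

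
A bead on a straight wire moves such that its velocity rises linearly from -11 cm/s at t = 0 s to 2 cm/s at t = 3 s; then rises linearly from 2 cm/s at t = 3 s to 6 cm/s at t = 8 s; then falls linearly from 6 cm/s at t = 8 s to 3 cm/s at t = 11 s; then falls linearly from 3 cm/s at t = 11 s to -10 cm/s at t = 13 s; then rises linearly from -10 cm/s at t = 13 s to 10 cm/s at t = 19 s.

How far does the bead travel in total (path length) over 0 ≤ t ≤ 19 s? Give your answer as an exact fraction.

Distance (not displacement) is the total path length: add the absolute areas under v-t.
0–3 s: v = 0 at t = 33/13 s; triangle areas 363/26 + 6/13 = 375/26 cm
3–8 s: |½(2 + 6)(5)| = 20 cm
8–11 s: |½(6 + 3)(3)| = 13.5 cm
11–13 s: v = 0 at t = 149/13 s; triangle areas 9/13 + 100/13 = 109/13 cm
13–19 s: v = 0 at t = 16 s; triangle areas 15 + 15 = 30 cm
Total distance = 1122/13 cm

1122/13 cm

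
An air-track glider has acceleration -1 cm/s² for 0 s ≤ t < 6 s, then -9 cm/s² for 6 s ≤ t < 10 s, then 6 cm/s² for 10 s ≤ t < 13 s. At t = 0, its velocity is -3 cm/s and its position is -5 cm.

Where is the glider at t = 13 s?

On each constant-a segment, Δv = aΔt and Δx = v₀Δt + ½aΔt²; chain segment to segment.
0–6 s: v starts -3 cm/s; Δx = -3·6 + ½·-1·6² = -36 cm; v ends -9 cm/s.
6–10 s: v starts -9 cm/s; Δx = -9·4 + ½·-9·4² = -108 cm; v ends -45 cm/s.
10–13 s: v starts -45 cm/s; Δx = -45·3 + ½·6·3² = -108 cm; v ends -27 cm/s.
x(13) = -5 + Σ Δx = -257 cm.

-257 cm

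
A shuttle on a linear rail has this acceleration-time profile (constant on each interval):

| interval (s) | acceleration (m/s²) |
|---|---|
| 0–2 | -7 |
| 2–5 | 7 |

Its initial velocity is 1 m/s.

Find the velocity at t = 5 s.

8 m/s

Δv equals the area under the a-t graph; then v = v₀ + Δv.
0–2 s: -7 × 2 = -14 m/s
2–5 s: 7 × 3 = 21 m/s
Δv = 7 m/s, so v(5) = 1 + (7) = 8 m/s.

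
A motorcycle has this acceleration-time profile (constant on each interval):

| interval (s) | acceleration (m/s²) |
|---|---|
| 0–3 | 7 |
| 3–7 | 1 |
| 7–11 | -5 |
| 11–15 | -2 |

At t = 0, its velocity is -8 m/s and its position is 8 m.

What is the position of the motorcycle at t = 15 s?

On each constant-a segment, Δv = aΔt and Δx = v₀Δt + ½aΔt²; chain segment to segment.
0–3 s: v starts -8 m/s; Δx = -8·3 + ½·7·3² = 7.5 m; v ends 13 m/s.
3–7 s: v starts 13 m/s; Δx = 13·4 + ½·1·4² = 60 m; v ends 17 m/s.
7–11 s: v starts 17 m/s; Δx = 17·4 + ½·-5·4² = 28 m; v ends -3 m/s.
11–15 s: v starts -3 m/s; Δx = -3·4 + ½·-2·4² = -28 m; v ends -11 m/s.
x(15) = 8 + Σ Δx = 75.5 m.

75.5 m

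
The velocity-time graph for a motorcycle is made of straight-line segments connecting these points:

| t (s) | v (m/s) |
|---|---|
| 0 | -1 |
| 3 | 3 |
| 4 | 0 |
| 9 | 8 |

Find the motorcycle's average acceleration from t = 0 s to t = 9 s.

Average acceleration = Δv/Δt = (8 − -1)/(9 − 0) = 1 m/s².

1 m/s²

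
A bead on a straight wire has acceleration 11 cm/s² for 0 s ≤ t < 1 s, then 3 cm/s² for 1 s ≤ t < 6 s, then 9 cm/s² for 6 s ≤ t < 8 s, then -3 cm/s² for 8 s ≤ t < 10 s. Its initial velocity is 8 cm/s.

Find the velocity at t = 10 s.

Δv equals the area under the a-t graph; then v = v₀ + Δv.
0–1 s: 11 × 1 = 11 cm/s
1–6 s: 3 × 5 = 15 cm/s
6–8 s: 9 × 2 = 18 cm/s
8–10 s: -3 × 2 = -6 cm/s
Δv = 38 cm/s, so v(10) = 8 + (38) = 46 cm/s.

46 cm/s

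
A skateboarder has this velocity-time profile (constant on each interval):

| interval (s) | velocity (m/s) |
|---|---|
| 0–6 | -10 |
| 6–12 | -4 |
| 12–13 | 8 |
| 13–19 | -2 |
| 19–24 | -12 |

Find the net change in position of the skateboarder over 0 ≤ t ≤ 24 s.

-148 m

Net displacement equals the area under the velocity-time graph (areas below the axis count negative).
0–6 s: -10 × 6 = -60 m
6–12 s: -4 × 6 = -24 m
12–13 s: 8 × 1 = 8 m
13–19 s: -2 × 6 = -12 m
19–24 s: -12 × 5 = -60 m
Net displacement = -148 m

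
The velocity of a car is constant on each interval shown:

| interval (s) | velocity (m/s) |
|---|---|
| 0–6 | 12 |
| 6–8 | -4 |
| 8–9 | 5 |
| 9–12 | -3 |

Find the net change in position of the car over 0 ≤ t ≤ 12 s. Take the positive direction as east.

Net displacement equals the area under the velocity-time graph (areas below the axis count negative).
0–6 s: 12 × 6 = 72 m
6–8 s: -4 × 2 = -8 m
8–9 s: 5 × 1 = 5 m
9–12 s: -3 × 3 = -9 m
Net displacement = 60 m

60 m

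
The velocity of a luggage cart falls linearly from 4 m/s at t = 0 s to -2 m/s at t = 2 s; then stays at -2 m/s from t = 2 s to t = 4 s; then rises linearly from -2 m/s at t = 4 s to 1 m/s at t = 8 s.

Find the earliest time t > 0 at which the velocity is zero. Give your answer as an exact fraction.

t = 4/3 s

v changes sign on 0–2 s (from 4 to -2); the graph is linear there, so v = 0 at t = 0 + (-4)·(2 − 0)/(-2 − 4) = 4/3 s.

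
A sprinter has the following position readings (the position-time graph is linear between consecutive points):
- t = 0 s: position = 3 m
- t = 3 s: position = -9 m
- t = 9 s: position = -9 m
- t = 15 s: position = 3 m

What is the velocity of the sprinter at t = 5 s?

Velocity is the slope of the x-t graph on 3–9 s: (-9 − -9)/(9 − 3) = 0 m/s.

0 m/s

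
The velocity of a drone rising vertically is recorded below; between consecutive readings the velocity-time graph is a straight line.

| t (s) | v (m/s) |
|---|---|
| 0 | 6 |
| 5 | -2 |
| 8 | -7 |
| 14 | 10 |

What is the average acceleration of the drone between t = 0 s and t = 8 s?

-1.625 m/s²

Average acceleration = Δv/Δt = (-7 − 6)/(8 − 0) = -1.625 m/s².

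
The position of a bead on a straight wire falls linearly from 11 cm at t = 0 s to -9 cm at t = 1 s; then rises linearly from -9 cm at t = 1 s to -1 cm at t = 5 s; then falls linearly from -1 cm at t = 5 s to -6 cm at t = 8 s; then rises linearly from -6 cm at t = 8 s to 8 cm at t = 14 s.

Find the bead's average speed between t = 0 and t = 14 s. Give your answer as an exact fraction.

47/14 cm/s

Average speed = (total path length)/(elapsed time); on a piecewise-linear x-t graph the path length is Σ|Δx|.
0–1 s: |Δx| = |-9 − 11| = 20 cm
1–5 s: |Δx| = |-1 − -9| = 8 cm
5–8 s: |Δx| = |-6 − -1| = 5 cm
8–14 s: |Δx| = |8 − -6| = 14 cm
Total path = 47 cm; average speed = 47/14 = 47/14 cm/s.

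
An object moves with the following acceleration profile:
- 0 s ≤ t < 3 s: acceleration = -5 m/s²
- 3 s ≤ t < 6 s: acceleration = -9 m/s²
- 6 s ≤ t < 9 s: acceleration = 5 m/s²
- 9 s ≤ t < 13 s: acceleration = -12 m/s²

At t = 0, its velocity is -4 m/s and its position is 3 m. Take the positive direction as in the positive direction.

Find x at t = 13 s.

-464.5 m

On each constant-a segment, Δv = aΔt and Δx = v₀Δt + ½aΔt²; chain segment to segment.
0–3 s: v starts -4 m/s; Δx = -4·3 + ½·-5·3² = -34.5 m; v ends -19 m/s.
3–6 s: v starts -19 m/s; Δx = -19·3 + ½·-9·3² = -97.5 m; v ends -46 m/s.
6–9 s: v starts -46 m/s; Δx = -46·3 + ½·5·3² = -115.5 m; v ends -31 m/s.
9–13 s: v starts -31 m/s; Δx = -31·4 + ½·-12·4² = -220 m; v ends -79 m/s.
x(13) = 3 + Σ Δx = -464.5 m.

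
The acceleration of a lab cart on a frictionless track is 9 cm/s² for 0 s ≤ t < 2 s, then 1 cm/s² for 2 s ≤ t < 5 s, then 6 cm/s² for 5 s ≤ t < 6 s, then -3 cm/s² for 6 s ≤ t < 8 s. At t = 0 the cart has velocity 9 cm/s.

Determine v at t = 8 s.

Δv equals the area under the a-t graph; then v = v₀ + Δv.
0–2 s: 9 × 2 = 18 cm/s
2–5 s: 1 × 3 = 3 cm/s
5–6 s: 6 × 1 = 6 cm/s
6–8 s: -3 × 2 = -6 cm/s
Δv = 21 cm/s, so v(8) = 9 + (21) = 30 cm/s.

30 cm/s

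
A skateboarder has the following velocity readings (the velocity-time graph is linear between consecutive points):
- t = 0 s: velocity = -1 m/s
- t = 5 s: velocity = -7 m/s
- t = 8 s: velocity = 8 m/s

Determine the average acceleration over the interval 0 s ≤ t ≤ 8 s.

Average acceleration = Δv/Δt = (8 − -1)/(8 − 0) = 1.125 m/s².

1.125 m/s²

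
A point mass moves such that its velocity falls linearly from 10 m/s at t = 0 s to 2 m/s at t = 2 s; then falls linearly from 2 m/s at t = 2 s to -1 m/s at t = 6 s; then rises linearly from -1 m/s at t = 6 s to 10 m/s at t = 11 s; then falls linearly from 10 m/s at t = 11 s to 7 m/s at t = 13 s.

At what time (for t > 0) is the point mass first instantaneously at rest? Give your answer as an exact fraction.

v changes sign on 2–6 s (from 2 to -1); the graph is linear there, so v = 0 at t = 2 + (-2)·(6 − 2)/(-1 − 2) = 14/3 s.

t = 14/3 s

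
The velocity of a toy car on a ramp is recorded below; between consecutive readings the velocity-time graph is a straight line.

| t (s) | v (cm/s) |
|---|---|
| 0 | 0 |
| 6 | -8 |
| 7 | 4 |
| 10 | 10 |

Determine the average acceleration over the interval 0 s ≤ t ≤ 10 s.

Average acceleration = Δv/Δt = (10 − 0)/(10 − 0) = 1 cm/s².

1 cm/s²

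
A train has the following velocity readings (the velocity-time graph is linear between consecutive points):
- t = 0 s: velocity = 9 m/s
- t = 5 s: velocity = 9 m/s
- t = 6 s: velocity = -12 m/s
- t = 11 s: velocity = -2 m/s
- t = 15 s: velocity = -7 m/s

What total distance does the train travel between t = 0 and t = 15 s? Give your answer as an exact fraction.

Total distance travelled is ∫|v| dt — sum the magnitudes of each area piece.
0–5 s: |9| × 5 = 45 m
5–6 s: v = 0 at t = 38/7 s; triangle areas 27/14 + 24/7 = 75/14 m
6–11 s: |½(-12 + -2)(5)| = 35 m
11–15 s: |½(-2 + -7)(4)| = 18 m
Total distance = 1447/14 m

1447/14 m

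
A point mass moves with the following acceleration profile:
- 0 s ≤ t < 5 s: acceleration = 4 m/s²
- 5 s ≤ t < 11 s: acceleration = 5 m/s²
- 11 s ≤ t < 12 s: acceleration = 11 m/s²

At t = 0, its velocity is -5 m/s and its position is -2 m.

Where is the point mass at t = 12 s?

253.5 m

On each constant-a segment, Δv = aΔt and Δx = v₀Δt + ½aΔt²; chain segment to segment.
0–5 s: v starts -5 m/s; Δx = -5·5 + ½·4·5² = 25 m; v ends 15 m/s.
5–11 s: v starts 15 m/s; Δx = 15·6 + ½·5·6² = 180 m; v ends 45 m/s.
11–12 s: v starts 45 m/s; Δx = 45·1 + ½·11·1² = 50.5 m; v ends 56 m/s.
x(12) = -2 + Σ Δx = 253.5 m.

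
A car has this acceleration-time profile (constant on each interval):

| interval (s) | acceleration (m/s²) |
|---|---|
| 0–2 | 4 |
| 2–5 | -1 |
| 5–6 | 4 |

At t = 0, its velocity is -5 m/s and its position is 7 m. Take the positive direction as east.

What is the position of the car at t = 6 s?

11.5 m

On each constant-a segment, Δv = aΔt and Δx = v₀Δt + ½aΔt²; chain segment to segment.
0–2 s: v starts -5 m/s; Δx = -5·2 + ½·4·2² = -2 m; v ends 3 m/s.
2–5 s: v starts 3 m/s; Δx = 3·3 + ½·-1·3² = 4.5 m; v ends 0 m/s.
5–6 s: v starts 0 m/s; Δx = 0·1 + ½·4·1² = 2 m; v ends 4 m/s.
x(6) = 7 + Σ Δx = 11.5 m.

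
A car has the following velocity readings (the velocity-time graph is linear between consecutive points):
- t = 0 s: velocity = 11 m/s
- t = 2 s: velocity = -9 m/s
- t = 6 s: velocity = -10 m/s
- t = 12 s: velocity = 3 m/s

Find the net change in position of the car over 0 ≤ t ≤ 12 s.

-57 m

Net displacement equals the area under the velocity-time graph (areas below the axis count negative).
0–2 s: ½(11 + -9)(2) = 2 m
2–6 s: ½(-9 + -10)(4) = -38 m
6–12 s: ½(-10 + 3)(6) = -21 m
Net displacement = -57 m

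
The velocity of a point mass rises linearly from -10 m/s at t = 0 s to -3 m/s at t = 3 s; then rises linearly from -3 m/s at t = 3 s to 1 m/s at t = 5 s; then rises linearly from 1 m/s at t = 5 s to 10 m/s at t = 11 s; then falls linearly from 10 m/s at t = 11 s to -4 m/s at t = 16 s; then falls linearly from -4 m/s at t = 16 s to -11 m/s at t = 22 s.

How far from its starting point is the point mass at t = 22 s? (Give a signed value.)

Displacement is the signed area under the v-t curve.
0–3 s: ½(-10 + -3)(3) = -19.5 m
3–5 s: ½(-3 + 1)(2) = -2 m
5–11 s: ½(1 + 10)(6) = 33 m
11–16 s: ½(10 + -4)(5) = 15 m
16–22 s: ½(-4 + -11)(6) = -45 m
Net displacement = -18.5 m

-18.5 m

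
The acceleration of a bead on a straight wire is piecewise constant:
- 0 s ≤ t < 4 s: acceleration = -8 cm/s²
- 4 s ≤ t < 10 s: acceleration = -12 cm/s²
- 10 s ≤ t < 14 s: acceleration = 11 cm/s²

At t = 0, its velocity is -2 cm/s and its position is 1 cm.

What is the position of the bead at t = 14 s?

-827 cm

On each constant-a segment, Δv = aΔt and Δx = v₀Δt + ½aΔt²; chain segment to segment.
0–4 s: v starts -2 cm/s; Δx = -2·4 + ½·-8·4² = -72 cm; v ends -34 cm/s.
4–10 s: v starts -34 cm/s; Δx = -34·6 + ½·-12·6² = -420 cm; v ends -106 cm/s.
10–14 s: v starts -106 cm/s; Δx = -106·4 + ½·11·4² = -336 cm; v ends -62 cm/s.
x(14) = 1 + Σ Δx = -827 cm.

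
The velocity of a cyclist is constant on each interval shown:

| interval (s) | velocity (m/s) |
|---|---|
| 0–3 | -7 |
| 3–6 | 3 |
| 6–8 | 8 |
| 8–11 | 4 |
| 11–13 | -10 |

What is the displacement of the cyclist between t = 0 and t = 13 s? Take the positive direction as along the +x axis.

-4 m

Net displacement equals the area under the velocity-time graph (areas below the axis count negative).
0–3 s: -7 × 3 = -21 m
3–6 s: 3 × 3 = 9 m
6–8 s: 8 × 2 = 16 m
8–11 s: 4 × 3 = 12 m
11–13 s: -10 × 2 = -20 m
Net displacement = -4 m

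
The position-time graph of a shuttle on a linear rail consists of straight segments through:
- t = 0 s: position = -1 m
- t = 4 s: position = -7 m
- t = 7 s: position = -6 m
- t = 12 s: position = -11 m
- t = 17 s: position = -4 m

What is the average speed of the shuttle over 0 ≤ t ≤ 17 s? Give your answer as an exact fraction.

19/17 m/s

Average speed = (total path length)/(elapsed time); on a piecewise-linear x-t graph the path length is Σ|Δx|.
0–4 s: |Δx| = |-7 − -1| = 6 m
4–7 s: |Δx| = |-6 − -7| = 1 m
7–12 s: |Δx| = |-11 − -6| = 5 m
12–17 s: |Δx| = |-4 − -11| = 7 m
Total path = 19 m; average speed = 19/17 = 19/17 m/s.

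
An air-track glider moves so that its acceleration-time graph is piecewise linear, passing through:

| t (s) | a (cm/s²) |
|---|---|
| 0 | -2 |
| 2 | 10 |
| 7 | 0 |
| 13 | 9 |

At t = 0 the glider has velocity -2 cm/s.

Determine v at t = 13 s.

Δv equals the area under the a-t graph; then v = v₀ + Δv.
0–2 s: ½(-2 + 10)(2) = 8 cm/s
2–7 s: ½(10 + 0)(5) = 25 cm/s
7–13 s: ½(0 + 9)(6) = 27 cm/s
Δv = 60 cm/s, so v(13) = -2 + (60) = 58 cm/s.

58 cm/s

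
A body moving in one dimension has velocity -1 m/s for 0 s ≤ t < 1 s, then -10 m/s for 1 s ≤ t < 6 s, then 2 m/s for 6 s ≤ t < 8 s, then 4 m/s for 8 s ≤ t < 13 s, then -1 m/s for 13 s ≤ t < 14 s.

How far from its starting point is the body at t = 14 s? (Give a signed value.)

Net displacement equals the area under the velocity-time graph (areas below the axis count negative).
0–1 s: -1 × 1 = -1 m
1–6 s: -10 × 5 = -50 m
6–8 s: 2 × 2 = 4 m
8–13 s: 4 × 5 = 20 m
13–14 s: -1 × 1 = -1 m
Net displacement = -28 m

-28 m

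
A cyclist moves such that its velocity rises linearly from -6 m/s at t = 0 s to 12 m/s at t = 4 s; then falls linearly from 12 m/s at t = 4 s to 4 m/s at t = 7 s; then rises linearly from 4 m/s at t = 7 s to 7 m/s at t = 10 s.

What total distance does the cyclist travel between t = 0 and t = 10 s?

60.5 m

Total distance travelled is ∫|v| dt — sum the magnitudes of each area piece.
0–4 s: v = 0 at t = 4/3 s; triangle areas 4 + 16 = 20 m
4–7 s: |½(12 + 4)(3)| = 24 m
7–10 s: |½(4 + 7)(3)| = 16.5 m
Total distance = 60.5 m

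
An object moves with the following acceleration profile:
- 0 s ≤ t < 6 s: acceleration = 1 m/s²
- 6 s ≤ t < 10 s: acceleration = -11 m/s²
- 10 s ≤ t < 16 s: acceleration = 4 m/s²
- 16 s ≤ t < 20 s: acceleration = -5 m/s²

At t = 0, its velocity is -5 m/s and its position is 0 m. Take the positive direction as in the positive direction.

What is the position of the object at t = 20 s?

-398 m

On each constant-a segment, Δv = aΔt and Δx = v₀Δt + ½aΔt²; chain segment to segment.
0–6 s: v starts -5 m/s; Δx = -5·6 + ½·1·6² = -12 m; v ends 1 m/s.
6–10 s: v starts 1 m/s; Δx = 1·4 + ½·-11·4² = -84 m; v ends -43 m/s.
10–16 s: v starts -43 m/s; Δx = -43·6 + ½·4·6² = -186 m; v ends -19 m/s.
16–20 s: v starts -19 m/s; Δx = -19·4 + ½·-5·4² = -116 m; v ends -39 m/s.
x(20) = 0 + Σ Δx = -398 m.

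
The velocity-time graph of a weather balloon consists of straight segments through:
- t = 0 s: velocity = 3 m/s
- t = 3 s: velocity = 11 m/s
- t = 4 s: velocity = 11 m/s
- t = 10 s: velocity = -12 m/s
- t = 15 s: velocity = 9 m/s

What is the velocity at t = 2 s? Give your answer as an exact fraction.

On 0–3 s the graph is linear from 3 to 11 m/s: v(2) = 3 + (11 − 3)·(2 − 0)/(3 − 0) = 25/3 m/s.

25/3 m/s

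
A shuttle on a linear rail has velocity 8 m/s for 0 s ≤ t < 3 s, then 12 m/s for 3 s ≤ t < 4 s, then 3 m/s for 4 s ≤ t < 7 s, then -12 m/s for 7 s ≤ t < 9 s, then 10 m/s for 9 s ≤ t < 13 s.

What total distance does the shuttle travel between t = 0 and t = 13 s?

Distance (not displacement) is the total path length: add the absolute areas under v-t.
0–3 s: |8| × 3 = 24 m
3–4 s: |12| × 1 = 12 m
4–7 s: |3| × 3 = 9 m
7–9 s: |-12| × 2 = 24 m
9–13 s: |10| × 4 = 40 m
Total distance = 109 m

109 m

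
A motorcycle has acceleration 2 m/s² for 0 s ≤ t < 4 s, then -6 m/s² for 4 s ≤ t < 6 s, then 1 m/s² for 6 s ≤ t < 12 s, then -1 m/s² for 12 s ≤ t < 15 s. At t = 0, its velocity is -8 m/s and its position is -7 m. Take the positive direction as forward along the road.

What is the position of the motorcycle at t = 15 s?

-111.5 m

On each constant-a segment, Δv = aΔt and Δx = v₀Δt + ½aΔt²; chain segment to segment.
0–4 s: v starts -8 m/s; Δx = -8·4 + ½·2·4² = -16 m; v ends 0 m/s.
4–6 s: v starts 0 m/s; Δx = 0·2 + ½·-6·2² = -12 m; v ends -12 m/s.
6–12 s: v starts -12 m/s; Δx = -12·6 + ½·1·6² = -54 m; v ends -6 m/s.
12–15 s: v starts -6 m/s; Δx = -6·3 + ½·-1·3² = -22.5 m; v ends -9 m/s.
x(15) = -7 + Σ Δx = -111.5 m.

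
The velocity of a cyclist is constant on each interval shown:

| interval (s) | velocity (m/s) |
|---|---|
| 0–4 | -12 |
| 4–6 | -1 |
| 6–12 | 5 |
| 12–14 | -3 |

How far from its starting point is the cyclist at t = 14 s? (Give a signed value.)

Net displacement equals the area under the velocity-time graph (areas below the axis count negative).
0–4 s: -12 × 4 = -48 m
4–6 s: -1 × 2 = -2 m
6–12 s: 5 × 6 = 30 m
12–14 s: -3 × 2 = -6 m
Net displacement = -26 m

-26 m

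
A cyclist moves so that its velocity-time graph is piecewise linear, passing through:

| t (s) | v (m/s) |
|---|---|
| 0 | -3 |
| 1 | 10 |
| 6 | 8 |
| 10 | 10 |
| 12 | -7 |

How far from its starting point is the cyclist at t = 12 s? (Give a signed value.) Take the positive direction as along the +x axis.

Displacement is the signed area under the v-t curve.
0–1 s: ½(-3 + 10)(1) = 3.5 m
1–6 s: ½(10 + 8)(5) = 45 m
6–10 s: ½(8 + 10)(4) = 36 m
10–12 s: ½(10 + -7)(2) = 3 m
Net displacement = 87.5 m

87.5 m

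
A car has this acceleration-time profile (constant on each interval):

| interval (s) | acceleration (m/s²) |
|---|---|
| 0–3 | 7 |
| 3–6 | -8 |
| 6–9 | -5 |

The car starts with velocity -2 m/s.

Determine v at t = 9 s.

-20 m/s

Δv equals the area under the a-t graph; then v = v₀ + Δv.
0–3 s: 7 × 3 = 21 m/s
3–6 s: -8 × 3 = -24 m/s
6–9 s: -5 × 3 = -15 m/s
Δv = -18 m/s, so v(9) = -2 + (-18) = -20 m/s.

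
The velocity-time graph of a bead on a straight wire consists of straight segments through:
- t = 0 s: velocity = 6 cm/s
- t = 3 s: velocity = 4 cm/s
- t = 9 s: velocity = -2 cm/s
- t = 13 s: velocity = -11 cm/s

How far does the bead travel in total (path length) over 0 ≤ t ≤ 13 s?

Total distance travelled is ∫|v| dt — sum the magnitudes of each area piece.
0–3 s: |½(6 + 4)(3)| = 15 cm
3–9 s: v = 0 at t = 7 s; triangle areas 8 + 2 = 10 cm
9–13 s: |½(-2 + -11)(4)| = 26 cm
Total distance = 51 cm

51 cm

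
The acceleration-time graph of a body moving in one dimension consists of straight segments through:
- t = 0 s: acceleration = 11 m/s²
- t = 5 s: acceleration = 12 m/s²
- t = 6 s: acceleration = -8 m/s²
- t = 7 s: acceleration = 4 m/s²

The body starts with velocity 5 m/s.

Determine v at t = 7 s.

62.5 m/s

Δv equals the area under the a-t graph; then v = v₀ + Δv.
0–5 s: ½(11 + 12)(5) = 57.5 m/s
5–6 s: ½(12 + -8)(1) = 2 m/s
6–7 s: ½(-8 + 4)(1) = -2 m/s
Δv = 57.5 m/s, so v(7) = 5 + (57.5) = 62.5 m/s.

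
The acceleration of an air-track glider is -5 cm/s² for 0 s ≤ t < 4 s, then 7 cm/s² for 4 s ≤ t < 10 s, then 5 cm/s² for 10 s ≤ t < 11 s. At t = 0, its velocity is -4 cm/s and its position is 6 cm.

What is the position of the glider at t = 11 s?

-47.5 cm

On each constant-a segment, Δv = aΔt and Δx = v₀Δt + ½aΔt²; chain segment to segment.
0–4 s: v starts -4 cm/s; Δx = -4·4 + ½·-5·4² = -56 cm; v ends -24 cm/s.
4–10 s: v starts -24 cm/s; Δx = -24·6 + ½·7·6² = -18 cm; v ends 18 cm/s.
10–11 s: v starts 18 cm/s; Δx = 18·1 + ½·5·1² = 20.5 cm; v ends 23 cm/s.
x(11) = 6 + Σ Δx = -47.5 cm.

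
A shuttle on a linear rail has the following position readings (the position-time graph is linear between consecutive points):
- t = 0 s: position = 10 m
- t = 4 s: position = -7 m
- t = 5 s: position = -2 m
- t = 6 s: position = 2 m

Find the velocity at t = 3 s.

-4.25 m/s

Velocity is the slope of the x-t graph on 0–4 s: (-7 − 10)/(4 − 0) = -4.25 m/s.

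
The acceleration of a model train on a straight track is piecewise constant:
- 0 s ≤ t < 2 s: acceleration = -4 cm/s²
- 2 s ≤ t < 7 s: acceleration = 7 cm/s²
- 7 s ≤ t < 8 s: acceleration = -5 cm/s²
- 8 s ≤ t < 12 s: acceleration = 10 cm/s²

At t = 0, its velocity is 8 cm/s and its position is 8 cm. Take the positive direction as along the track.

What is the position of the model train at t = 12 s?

On each constant-a segment, Δv = aΔt and Δx = v₀Δt + ½aΔt²; chain segment to segment.
0–2 s: v starts 8 cm/s; Δx = 8·2 + ½·-4·2² = 8 cm; v ends 0 cm/s.
2–7 s: v starts 0 cm/s; Δx = 0·5 + ½·7·5² = 87.5 cm; v ends 35 cm/s.
7–8 s: v starts 35 cm/s; Δx = 35·1 + ½·-5·1² = 32.5 cm; v ends 30 cm/s.
8–12 s: v starts 30 cm/s; Δx = 30·4 + ½·10·4² = 200 cm; v ends 70 cm/s.
x(12) = 8 + Σ Δx = 336 cm.

336 cm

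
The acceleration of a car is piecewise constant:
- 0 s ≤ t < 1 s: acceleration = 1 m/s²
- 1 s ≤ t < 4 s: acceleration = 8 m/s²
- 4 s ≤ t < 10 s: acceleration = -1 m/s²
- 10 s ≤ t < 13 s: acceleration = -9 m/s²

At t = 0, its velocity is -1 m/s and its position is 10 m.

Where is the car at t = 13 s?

On each constant-a segment, Δv = aΔt and Δx = v₀Δt + ½aΔt²; chain segment to segment.
0–1 s: v starts -1 m/s; Δx = -1·1 + ½·1·1² = -0.5 m; v ends 0 m/s.
1–4 s: v starts 0 m/s; Δx = 0·3 + ½·8·3² = 36 m; v ends 24 m/s.
4–10 s: v starts 24 m/s; Δx = 24·6 + ½·-1·6² = 126 m; v ends 18 m/s.
10–13 s: v starts 18 m/s; Δx = 18·3 + ½·-9·3² = 13.5 m; v ends -9 m/s.
x(13) = 10 + Σ Δx = 185 m.

185 m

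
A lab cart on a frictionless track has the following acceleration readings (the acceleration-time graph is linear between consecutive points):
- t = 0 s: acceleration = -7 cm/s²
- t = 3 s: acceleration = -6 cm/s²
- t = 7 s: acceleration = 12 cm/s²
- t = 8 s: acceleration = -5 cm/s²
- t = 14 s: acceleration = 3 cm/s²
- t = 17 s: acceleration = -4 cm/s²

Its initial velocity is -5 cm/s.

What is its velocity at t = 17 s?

-16.5 cm/s

Δv equals the area under the a-t graph; then v = v₀ + Δv.
0–3 s: ½(-7 + -6)(3) = -19.5 cm/s
3–7 s: ½(-6 + 12)(4) = 12 cm/s
7–8 s: ½(12 + -5)(1) = 3.5 cm/s
8–14 s: ½(-5 + 3)(6) = -6 cm/s
14–17 s: ½(3 + -4)(3) = -1.5 cm/s
Δv = -11.5 cm/s, so v(17) = -5 + (-11.5) = -16.5 cm/s.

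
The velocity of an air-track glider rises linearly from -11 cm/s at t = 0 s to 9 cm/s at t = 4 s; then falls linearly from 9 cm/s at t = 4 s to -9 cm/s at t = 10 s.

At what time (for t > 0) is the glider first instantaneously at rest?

t = 2.2 s

v changes sign on 0–4 s (from -11 to 9); the graph is linear there, so v = 0 at t = 0 + (11)·(4 − 0)/(9 − -11) = 2.2 s.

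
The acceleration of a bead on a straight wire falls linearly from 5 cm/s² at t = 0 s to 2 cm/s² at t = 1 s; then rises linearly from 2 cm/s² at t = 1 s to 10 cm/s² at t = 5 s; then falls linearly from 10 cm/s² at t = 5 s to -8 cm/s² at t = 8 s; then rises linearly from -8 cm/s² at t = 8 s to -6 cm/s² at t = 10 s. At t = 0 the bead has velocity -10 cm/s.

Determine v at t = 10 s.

6.5 cm/s

Δv equals the area under the a-t graph; then v = v₀ + Δv.
0–1 s: ½(5 + 2)(1) = 3.5 cm/s
1–5 s: ½(2 + 10)(4) = 24 cm/s
5–8 s: ½(10 + -8)(3) = 3 cm/s
8–10 s: ½(-8 + -6)(2) = -14 cm/s
Δv = 16.5 cm/s, so v(10) = -10 + (16.5) = 6.5 cm/s.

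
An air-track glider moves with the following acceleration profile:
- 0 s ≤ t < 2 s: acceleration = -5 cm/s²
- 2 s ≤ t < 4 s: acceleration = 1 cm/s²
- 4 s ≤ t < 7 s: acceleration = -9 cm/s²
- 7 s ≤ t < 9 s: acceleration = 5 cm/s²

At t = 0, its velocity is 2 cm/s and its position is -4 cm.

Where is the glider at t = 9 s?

-138.5 cm

On each constant-a segment, Δv = aΔt and Δx = v₀Δt + ½aΔt²; chain segment to segment.
0–2 s: v starts 2 cm/s; Δx = 2·2 + ½·-5·2² = -6 cm; v ends -8 cm/s.
2–4 s: v starts -8 cm/s; Δx = -8·2 + ½·1·2² = -14 cm; v ends -6 cm/s.
4–7 s: v starts -6 cm/s; Δx = -6·3 + ½·-9·3² = -58.5 cm; v ends -33 cm/s.
7–9 s: v starts -33 cm/s; Δx = -33·2 + ½·5·2² = -56 cm; v ends -23 cm/s.
x(9) = -4 + Σ Δx = -138.5 cm.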